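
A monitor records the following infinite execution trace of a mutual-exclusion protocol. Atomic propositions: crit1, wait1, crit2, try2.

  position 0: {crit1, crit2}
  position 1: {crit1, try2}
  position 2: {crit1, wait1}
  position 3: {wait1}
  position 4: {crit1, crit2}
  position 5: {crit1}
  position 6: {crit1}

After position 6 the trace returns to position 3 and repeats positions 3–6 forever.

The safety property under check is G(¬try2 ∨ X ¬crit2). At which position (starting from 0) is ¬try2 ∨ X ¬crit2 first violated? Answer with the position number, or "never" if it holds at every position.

never

¬try2 ∨ X ¬crit2 holds at every position 0..6, and those are all the positions the trace ever visits, so the invariant G(¬try2 ∨ X ¬crit2) is never violated.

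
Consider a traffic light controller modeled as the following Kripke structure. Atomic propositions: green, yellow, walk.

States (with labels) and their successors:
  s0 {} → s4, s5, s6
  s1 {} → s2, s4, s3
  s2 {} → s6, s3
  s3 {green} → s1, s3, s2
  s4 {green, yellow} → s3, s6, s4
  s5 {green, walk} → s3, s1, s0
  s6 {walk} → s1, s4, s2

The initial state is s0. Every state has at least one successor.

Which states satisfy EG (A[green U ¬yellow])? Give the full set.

States satisfying A[green U ¬yellow]: {s0, s1, s2, s3, s5, s6}.
States satisfying EG (A[green U ¬yellow]): {s0, s1, s2, s3, s5, s6}.

{s0, s1, s2, s3, s5, s6}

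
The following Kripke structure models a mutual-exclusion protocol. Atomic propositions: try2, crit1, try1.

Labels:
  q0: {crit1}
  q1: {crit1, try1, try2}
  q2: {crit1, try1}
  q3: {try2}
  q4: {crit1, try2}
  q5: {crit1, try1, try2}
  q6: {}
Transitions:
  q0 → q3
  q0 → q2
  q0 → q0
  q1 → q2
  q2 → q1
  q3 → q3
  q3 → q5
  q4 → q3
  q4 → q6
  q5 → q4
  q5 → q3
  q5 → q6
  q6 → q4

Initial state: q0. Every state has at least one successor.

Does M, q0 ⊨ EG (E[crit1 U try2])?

States satisfying E[crit1 U try2]: {q0, q1, q2, q3, q4, q5}.
States satisfying EG (E[crit1 U try2]): {q0, q1, q2, q3, q4, q5}.
q0 ∈ Sat(EG (E[crit1 U try2])).

Satisfied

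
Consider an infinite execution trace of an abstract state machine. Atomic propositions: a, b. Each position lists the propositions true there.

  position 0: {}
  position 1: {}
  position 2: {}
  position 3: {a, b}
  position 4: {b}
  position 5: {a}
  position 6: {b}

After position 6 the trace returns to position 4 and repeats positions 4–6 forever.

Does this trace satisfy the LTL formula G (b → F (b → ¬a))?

b → F (b → ¬a) holds at every position 0..6, and those are all positions ever visited, so G (b → F (b → ¬a)) holds.
Positions where b holds: 3, 4, 6.
Check F (b → ¬a) at each: 3→ok, 4→ok, 6→ok.

Holds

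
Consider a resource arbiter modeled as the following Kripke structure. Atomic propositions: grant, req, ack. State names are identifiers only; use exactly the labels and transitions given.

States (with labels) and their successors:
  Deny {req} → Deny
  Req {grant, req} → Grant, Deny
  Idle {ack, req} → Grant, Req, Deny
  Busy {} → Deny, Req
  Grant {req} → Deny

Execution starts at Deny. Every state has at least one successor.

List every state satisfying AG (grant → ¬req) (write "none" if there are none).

{Deny, Grant}

States satisfying grant → ¬req: {Deny, Idle, Busy, Grant}.
States satisfying AG (grant → ¬req): {Deny, Grant}.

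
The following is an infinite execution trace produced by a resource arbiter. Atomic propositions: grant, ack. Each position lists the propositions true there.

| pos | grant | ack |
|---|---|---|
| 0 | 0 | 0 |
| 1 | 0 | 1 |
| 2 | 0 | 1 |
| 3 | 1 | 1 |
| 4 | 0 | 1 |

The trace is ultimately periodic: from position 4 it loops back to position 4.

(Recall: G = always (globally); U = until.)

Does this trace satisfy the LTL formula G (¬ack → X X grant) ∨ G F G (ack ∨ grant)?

Holds

¬ack → X X grant must hold at every position from 0 onward. It fails at position 0, so G (¬ack → X X grant) is false.
Positions where ¬ack holds: 0.
Check X X grant at each: 0→fails.
F G (ack ∨ grant) holds at every position 0..4, and those are all positions ever visited, so G F G (ack ∨ grant) holds.
At position 0: G (¬ack → X X grant) is false; G F G (ack ∨ grant) is true; so G (¬ack → X X grant) ∨ G F G (ack ∨ grant) is true.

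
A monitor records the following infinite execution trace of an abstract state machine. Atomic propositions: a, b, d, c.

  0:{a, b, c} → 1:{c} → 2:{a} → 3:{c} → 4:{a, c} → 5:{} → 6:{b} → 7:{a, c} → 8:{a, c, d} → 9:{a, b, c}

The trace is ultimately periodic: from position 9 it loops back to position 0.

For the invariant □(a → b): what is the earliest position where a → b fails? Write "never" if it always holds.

2

Check a → b at each position in order: 0 ✓, 1 ✓.
At position 2 the labels are {a}, so a → b is false there. This is the first violation.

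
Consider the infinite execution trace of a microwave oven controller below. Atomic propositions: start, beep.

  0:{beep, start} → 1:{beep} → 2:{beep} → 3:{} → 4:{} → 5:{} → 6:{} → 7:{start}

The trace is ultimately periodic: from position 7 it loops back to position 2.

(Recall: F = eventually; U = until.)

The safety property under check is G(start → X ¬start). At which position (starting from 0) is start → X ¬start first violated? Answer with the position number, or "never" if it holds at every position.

never

start → X ¬start holds at every position 0..7, and those are all the positions the trace ever visits, so the invariant G(start → X ¬start) is never violated.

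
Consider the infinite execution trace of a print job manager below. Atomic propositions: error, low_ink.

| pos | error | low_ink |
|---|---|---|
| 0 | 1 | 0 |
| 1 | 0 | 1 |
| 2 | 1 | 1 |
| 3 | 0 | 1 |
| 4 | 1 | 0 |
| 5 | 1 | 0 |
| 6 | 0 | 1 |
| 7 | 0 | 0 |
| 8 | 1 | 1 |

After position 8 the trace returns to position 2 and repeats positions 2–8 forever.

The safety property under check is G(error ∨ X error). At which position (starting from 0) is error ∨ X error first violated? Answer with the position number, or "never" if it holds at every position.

6

Check error ∨ X error at each position in order: 0 ✓, 1 ✓, 2 ✓, 3 ✓, 4 ✓, 5 ✓.
At position 6 the labels are {low_ink} and the next position 7 has {}, so error ∨ X error is false there. This is the first violation.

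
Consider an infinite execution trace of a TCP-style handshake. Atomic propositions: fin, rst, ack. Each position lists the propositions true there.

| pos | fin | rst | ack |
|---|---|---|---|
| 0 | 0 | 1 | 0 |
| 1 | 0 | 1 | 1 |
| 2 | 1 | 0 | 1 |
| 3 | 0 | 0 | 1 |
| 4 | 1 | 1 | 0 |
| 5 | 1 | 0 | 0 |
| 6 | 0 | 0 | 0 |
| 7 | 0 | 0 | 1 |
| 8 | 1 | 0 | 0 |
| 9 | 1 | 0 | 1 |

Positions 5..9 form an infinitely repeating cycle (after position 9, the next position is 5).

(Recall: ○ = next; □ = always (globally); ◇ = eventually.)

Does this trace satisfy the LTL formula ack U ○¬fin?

Walking from position 0: ○¬fin first holds at position 0, and ack holds at every earlier position along the way, so ack U ○¬fin holds.

Holds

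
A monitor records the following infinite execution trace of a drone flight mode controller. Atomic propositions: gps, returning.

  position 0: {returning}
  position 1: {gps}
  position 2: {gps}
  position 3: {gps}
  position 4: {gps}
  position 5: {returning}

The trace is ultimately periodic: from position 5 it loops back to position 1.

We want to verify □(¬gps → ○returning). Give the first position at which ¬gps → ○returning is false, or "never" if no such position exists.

0

At position 0 the labels are {returning} and the next position 1 has {gps}, so ¬gps → ○returning is false there. This is the first violation.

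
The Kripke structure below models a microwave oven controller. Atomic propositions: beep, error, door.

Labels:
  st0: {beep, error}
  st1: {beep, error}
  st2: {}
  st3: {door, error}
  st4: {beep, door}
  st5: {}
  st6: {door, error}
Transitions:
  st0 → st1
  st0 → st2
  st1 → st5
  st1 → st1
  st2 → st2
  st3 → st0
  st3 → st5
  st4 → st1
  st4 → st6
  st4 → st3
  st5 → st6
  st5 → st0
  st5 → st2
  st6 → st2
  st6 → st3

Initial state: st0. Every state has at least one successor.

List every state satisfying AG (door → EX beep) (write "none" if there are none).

States satisfying door → EX beep: {st0, st1, st2, st3, st4, st5}.
States satisfying AG (door → EX beep): {st2}.

{st2}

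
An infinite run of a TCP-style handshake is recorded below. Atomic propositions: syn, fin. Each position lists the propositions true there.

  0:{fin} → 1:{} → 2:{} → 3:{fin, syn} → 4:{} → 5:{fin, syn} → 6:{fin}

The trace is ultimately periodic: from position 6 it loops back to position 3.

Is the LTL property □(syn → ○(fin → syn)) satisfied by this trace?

syn → ○(fin → syn) must hold at every position from 0 onward. It fails at position 5, so □(syn → ○(fin → syn)) is false.
Positions where syn holds: 3, 5.
Check ○(fin → syn) at each: 3→ok, 5→fails.

Violated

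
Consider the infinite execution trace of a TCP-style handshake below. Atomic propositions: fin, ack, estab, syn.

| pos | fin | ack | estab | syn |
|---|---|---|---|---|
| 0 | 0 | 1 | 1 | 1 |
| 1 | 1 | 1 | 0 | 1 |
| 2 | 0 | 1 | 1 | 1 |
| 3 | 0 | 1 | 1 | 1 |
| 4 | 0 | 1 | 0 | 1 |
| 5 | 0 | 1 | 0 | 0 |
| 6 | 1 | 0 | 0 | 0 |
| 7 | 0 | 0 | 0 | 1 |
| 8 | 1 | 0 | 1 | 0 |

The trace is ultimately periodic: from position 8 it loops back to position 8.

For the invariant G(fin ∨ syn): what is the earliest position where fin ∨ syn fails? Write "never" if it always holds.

5

Check fin ∨ syn at each position in order: 0 ✓, 1 ✓, 2 ✓, 3 ✓, 4 ✓.
At position 5 the labels are {ack}, so fin ∨ syn is false there. This is the first violation.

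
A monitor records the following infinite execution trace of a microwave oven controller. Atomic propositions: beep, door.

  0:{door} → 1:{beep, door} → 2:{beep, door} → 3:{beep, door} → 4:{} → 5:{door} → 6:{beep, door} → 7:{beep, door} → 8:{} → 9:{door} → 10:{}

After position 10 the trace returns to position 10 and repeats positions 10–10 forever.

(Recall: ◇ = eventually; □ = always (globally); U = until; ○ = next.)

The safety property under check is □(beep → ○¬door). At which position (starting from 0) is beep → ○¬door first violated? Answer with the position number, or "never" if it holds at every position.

1

Check beep → ○¬door at each position in order: 0 ✓.
At position 1 the labels are {beep, door} and the next position 2 has {beep, door}, so beep → ○¬door is false there. This is the first violation.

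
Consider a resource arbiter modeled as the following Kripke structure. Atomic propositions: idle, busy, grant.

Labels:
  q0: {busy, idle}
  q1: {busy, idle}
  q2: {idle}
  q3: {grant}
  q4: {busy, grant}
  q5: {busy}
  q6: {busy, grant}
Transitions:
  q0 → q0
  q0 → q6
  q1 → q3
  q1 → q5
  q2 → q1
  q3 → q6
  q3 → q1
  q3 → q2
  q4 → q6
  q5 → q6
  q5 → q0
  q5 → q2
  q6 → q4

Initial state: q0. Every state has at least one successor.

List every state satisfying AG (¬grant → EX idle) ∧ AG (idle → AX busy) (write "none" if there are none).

States satisfying ¬grant → EX idle: {q0, q2, q3, q4, q5, q6}.
States satisfying AG (¬grant → EX idle): {q0, q4, q6}.
States satisfying idle → AX busy: {q0, q2, q3, q4, q5, q6}.
States satisfying AG (idle → AX busy): {q0, q4, q6}.
States satisfying AG (¬grant → EX idle) ∧ AG (idle → AX busy): {q0, q4, q6}.

{q0, q4, q6}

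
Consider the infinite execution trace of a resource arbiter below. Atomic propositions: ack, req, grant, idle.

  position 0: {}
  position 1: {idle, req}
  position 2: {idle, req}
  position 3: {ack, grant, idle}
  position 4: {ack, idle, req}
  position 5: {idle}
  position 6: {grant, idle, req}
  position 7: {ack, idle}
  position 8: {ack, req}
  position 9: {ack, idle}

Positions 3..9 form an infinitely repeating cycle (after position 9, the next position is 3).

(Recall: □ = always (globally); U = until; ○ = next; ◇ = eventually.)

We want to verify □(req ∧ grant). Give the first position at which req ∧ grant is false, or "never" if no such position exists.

At position 0 the labels are {}, so req ∧ grant is false there. This is the first violation.

0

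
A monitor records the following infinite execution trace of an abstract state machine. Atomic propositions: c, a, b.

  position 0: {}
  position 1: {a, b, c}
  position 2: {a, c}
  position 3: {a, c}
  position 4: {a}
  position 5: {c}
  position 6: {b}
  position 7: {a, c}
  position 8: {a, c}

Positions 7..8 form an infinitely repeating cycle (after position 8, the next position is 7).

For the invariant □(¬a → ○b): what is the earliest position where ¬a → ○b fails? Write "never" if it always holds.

Check ¬a → ○b at each position in order: 0 ✓, 1 ✓, 2 ✓, 3 ✓, 4 ✓, 5 ✓.
At position 6 the labels are {b} and the next position 7 has {a, c}, so ¬a → ○b is false there. This is the first violation.

6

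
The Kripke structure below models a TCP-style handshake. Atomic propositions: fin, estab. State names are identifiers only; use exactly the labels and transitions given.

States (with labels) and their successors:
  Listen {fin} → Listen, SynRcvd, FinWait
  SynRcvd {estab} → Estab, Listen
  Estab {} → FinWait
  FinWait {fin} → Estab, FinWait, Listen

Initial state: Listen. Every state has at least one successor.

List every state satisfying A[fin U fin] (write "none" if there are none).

{Listen, FinWait}

States satisfying fin: {Listen, FinWait}.
States satisfying A[fin U fin]: {Listen, FinWait}.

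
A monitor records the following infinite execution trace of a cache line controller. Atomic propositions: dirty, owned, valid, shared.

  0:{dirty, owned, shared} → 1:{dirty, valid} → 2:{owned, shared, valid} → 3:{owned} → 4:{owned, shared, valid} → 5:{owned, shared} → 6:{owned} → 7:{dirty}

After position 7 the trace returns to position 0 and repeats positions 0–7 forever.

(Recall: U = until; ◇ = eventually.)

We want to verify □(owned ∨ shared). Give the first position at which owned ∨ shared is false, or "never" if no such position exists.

Check owned ∨ shared at each position in order: 0 ✓.
At position 1 the labels are {dirty, valid}, so owned ∨ shared is false there. This is the first violation.

1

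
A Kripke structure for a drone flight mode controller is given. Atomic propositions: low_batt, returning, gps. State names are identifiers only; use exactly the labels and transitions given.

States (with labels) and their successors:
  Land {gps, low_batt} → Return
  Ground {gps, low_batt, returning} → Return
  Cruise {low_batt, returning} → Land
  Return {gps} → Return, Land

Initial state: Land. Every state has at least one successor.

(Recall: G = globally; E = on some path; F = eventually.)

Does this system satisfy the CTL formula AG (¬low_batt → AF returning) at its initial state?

States satisfying ¬low_batt → AF returning: {Land, Ground, Cruise}.
States satisfying AG (¬low_batt → AF returning): ∅.
Return is reachable from Land and violates ¬low_batt → AF returning, so AG fails at Land.
Land ∉ Sat(AG (¬low_batt → AF returning)).

Violated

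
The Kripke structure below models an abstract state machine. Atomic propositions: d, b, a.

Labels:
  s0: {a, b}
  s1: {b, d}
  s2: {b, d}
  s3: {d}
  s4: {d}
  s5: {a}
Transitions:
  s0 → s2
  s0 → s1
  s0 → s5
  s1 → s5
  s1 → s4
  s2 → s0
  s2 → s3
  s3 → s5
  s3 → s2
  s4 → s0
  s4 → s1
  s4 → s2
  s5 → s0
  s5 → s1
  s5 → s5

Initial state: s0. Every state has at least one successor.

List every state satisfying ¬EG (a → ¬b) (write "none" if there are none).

{s0}

States satisfying a → ¬b: {s1, s2, s3, s4, s5}.
States satisfying EG (a → ¬b): {s1, s2, s3, s4, s5}.
States satisfying ¬EG (a → ¬b): {s0}.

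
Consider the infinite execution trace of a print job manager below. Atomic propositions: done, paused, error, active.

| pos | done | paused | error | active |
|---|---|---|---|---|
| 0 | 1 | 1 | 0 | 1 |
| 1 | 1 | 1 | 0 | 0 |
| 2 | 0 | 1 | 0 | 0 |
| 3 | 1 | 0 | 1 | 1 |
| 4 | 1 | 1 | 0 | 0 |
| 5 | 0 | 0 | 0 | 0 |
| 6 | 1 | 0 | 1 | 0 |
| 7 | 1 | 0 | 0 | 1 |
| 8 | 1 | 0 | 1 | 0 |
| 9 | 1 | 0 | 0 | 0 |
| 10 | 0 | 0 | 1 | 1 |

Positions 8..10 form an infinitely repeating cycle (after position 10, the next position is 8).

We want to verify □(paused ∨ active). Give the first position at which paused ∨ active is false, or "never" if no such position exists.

Check paused ∨ active at each position in order: 0 ✓, 1 ✓, 2 ✓, 3 ✓, 4 ✓.
At position 5 the labels are {}, so paused ∨ active is false there. This is the first violation.

5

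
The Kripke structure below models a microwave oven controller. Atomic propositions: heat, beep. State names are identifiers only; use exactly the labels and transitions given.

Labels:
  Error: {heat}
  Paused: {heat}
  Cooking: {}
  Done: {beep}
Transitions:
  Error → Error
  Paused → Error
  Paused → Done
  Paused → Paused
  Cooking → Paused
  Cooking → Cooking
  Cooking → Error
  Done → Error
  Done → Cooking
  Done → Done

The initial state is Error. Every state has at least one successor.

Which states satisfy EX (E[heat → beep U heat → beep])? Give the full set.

{Paused, Cooking, Done}

States satisfying E[heat → beep U heat → beep]: {Cooking, Done}.
States satisfying EX (E[heat → beep U heat → beep]): {Paused, Cooking, Done}.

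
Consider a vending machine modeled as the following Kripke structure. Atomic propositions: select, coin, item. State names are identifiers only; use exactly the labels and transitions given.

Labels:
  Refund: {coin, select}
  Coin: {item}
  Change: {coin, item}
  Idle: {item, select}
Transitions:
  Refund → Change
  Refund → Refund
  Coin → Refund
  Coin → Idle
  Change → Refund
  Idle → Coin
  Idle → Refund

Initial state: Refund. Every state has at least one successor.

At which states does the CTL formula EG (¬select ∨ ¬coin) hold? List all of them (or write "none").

States satisfying ¬select ∨ ¬coin: {Coin, Change, Idle}.
States satisfying EG (¬select ∨ ¬coin): {Coin, Idle}.

{Coin, Idle}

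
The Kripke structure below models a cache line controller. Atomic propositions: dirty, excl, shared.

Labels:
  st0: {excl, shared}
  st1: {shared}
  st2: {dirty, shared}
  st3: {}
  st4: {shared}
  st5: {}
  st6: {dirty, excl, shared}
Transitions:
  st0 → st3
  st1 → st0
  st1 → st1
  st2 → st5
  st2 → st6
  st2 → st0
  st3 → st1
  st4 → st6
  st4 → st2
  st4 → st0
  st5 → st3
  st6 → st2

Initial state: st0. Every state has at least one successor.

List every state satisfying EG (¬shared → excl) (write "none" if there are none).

States satisfying ¬shared → excl: {st0, st1, st2, st4, st6}.
States satisfying EG (¬shared → excl): {st1, st2, st4, st6}.

{st1, st2, st4, st6}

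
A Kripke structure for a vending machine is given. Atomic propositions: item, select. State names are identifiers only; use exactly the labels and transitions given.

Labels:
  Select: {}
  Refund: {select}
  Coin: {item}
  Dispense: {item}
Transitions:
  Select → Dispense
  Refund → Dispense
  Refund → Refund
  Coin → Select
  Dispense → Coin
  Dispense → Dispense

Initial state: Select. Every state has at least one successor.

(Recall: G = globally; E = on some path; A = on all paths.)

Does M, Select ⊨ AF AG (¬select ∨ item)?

States satisfying AG (¬select ∨ item): {Select, Coin, Dispense}.
States satisfying AF AG (¬select ∨ item): {Select, Coin, Dispense}.
Select ∈ Sat(AF AG (¬select ∨ item)).

Satisfied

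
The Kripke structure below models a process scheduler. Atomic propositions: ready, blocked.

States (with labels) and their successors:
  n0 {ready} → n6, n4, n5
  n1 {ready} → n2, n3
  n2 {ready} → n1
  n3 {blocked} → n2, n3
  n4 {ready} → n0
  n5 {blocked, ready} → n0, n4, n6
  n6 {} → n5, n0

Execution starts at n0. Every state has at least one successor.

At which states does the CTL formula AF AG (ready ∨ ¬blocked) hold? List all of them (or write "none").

States satisfying AG (ready ∨ ¬blocked): {n0, n4, n5, n6}.
States satisfying AF AG (ready ∨ ¬blocked): {n0, n4, n5, n6}.

{n0, n4, n5, n6}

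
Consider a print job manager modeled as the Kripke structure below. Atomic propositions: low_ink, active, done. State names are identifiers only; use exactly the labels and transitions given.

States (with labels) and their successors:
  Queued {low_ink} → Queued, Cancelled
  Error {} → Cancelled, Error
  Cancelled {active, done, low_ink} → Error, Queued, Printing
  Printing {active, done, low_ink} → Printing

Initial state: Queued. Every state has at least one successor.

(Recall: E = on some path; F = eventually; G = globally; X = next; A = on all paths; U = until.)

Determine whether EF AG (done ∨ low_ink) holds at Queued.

Holds

States satisfying AG (done ∨ low_ink): {Printing}.
States satisfying EF AG (done ∨ low_ink): {Queued, Error, Cancelled, Printing}.
Some path from Queued reaches a state where AG (done ∨ low_ink) holds.
Queued ∈ Sat(EF AG (done ∨ low_ink)).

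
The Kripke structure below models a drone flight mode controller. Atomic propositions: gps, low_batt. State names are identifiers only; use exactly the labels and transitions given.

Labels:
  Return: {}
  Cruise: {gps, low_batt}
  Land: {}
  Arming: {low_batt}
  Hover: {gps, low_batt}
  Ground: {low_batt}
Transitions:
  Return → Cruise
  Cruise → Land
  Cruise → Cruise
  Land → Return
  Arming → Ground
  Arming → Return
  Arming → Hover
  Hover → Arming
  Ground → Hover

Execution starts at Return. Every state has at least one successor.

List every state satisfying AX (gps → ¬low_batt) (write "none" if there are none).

States satisfying gps → ¬low_batt: {Return, Land, Arming, Ground}.
States satisfying AX (gps → ¬low_batt): {Land, Hover}.

{Land, Hover}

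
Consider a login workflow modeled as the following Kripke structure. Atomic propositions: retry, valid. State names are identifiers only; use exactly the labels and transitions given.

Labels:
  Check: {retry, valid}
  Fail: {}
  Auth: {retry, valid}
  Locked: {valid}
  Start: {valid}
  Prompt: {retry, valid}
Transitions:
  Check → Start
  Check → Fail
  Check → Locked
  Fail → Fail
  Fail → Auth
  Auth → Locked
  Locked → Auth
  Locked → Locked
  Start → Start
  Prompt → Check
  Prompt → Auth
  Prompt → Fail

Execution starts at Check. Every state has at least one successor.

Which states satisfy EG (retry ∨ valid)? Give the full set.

{Check, Auth, Locked, Start, Prompt}

States satisfying retry ∨ valid: {Check, Auth, Locked, Start, Prompt}.
States satisfying EG (retry ∨ valid): {Check, Auth, Locked, Start, Prompt}.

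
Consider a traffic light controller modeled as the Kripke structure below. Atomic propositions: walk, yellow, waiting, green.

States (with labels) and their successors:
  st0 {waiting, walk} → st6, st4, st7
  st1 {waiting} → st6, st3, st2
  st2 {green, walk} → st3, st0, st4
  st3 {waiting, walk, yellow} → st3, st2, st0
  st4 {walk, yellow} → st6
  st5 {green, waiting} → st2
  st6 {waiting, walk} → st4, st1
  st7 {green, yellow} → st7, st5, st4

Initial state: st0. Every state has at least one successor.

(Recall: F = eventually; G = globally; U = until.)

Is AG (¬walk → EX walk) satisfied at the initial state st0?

States satisfying ¬walk → EX walk: {st0, st1, st2, st3, st4, st5, st6, st7}.
States satisfying AG (¬walk → EX walk): {st0, st1, st2, st3, st4, st5, st6, st7}.
Every state reachable from st0 satisfies ¬walk → EX walk.
st0 ∈ Sat(AG (¬walk → EX walk)).

Yes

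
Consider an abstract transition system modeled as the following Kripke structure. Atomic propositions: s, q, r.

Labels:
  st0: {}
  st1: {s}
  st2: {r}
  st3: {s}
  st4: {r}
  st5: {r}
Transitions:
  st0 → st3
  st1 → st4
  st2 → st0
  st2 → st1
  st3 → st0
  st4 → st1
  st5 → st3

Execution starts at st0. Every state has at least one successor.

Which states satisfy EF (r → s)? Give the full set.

{st0, st1, st2, st3, st4, st5}

States satisfying r → s: {st0, st1, st3}.
States satisfying EF (r → s): {st0, st1, st2, st3, st4, st5}.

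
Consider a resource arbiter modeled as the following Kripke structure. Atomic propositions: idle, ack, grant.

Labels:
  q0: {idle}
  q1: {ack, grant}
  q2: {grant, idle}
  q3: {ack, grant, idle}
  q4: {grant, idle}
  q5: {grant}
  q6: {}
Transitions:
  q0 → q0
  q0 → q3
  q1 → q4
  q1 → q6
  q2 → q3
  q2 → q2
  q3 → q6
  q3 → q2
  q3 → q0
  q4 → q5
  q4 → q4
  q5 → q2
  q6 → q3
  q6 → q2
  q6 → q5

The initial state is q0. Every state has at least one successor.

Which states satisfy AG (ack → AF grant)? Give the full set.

{q0, q1, q2, q3, q4, q5, q6}

States satisfying ack → AF grant: {q0, q1, q2, q3, q4, q5, q6}.
States satisfying AG (ack → AF grant): {q0, q1, q2, q3, q4, q5, q6}.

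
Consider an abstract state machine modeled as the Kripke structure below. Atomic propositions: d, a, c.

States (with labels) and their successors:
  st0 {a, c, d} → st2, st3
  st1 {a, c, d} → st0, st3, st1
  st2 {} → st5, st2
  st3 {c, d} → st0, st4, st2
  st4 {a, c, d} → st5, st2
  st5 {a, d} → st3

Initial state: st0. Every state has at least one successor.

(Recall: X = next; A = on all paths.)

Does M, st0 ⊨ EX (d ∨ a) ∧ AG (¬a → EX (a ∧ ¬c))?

States satisfying d ∨ a: {st0, st1, st3, st4, st5}.
States satisfying EX (d ∨ a): {st0, st1, st2, st3, st4, st5}.
States satisfying ¬a → EX (a ∧ ¬c): {st0, st1, st2, st4, st5}.
States satisfying AG (¬a → EX (a ∧ ¬c)): ∅.
States satisfying EX (d ∨ a) ∧ AG (¬a → EX (a ∧ ¬c)): ∅.
st0 ∉ Sat(EX (d ∨ a) ∧ AG (¬a → EX (a ∧ ¬c))).

Violated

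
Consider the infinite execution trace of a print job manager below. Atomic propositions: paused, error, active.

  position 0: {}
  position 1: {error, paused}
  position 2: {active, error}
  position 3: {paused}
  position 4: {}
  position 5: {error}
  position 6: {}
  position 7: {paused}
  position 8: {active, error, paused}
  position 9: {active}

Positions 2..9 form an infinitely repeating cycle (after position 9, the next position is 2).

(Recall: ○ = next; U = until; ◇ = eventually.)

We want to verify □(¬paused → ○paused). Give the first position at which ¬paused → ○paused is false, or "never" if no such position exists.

4

Check ¬paused → ○paused at each position in order: 0 ✓, 1 ✓, 2 ✓, 3 ✓.
At position 4 the labels are {} and the next position 5 has {error}, so ¬paused → ○paused is false there. This is the first violation.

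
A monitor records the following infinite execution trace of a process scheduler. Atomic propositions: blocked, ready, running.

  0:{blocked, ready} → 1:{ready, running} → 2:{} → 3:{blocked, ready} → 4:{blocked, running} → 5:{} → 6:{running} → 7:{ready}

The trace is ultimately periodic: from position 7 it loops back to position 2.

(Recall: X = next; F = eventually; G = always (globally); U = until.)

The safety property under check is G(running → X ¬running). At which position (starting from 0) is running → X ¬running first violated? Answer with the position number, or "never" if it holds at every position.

running → X ¬running holds at every position 0..7, and those are all the positions the trace ever visits, so the invariant G(running → X ¬running) is never violated.

never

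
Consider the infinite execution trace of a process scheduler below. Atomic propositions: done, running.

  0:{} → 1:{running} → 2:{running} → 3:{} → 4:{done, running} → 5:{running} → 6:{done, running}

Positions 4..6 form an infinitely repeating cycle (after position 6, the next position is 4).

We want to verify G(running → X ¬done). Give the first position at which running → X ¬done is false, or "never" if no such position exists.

5

Check running → X ¬done at each position in order: 0 ✓, 1 ✓, 2 ✓, 3 ✓, 4 ✓.
At position 5 the labels are {running} and the next position 6 has {done, running}, so running → X ¬done is false there. This is the first violation.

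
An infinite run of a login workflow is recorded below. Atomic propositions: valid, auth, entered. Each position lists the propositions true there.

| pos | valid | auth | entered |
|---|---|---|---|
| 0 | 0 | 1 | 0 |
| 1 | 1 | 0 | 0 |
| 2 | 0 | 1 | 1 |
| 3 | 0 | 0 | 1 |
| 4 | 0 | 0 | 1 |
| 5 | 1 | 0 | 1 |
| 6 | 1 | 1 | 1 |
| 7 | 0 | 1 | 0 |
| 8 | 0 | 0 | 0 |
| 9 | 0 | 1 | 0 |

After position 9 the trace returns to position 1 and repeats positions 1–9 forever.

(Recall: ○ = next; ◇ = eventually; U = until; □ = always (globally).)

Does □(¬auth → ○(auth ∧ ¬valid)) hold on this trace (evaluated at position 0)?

Does not hold

¬auth → ○(auth ∧ ¬valid) must hold at every position from 0 onward. It fails at position 3, so □(¬auth → ○(auth ∧ ¬valid)) is false.
Positions where ¬auth holds: 1, 3, 4, 5, 8.
Check ○(auth ∧ ¬valid) at each: 1→ok, 3→fails, 4→fails, 5→fails, 8→ok.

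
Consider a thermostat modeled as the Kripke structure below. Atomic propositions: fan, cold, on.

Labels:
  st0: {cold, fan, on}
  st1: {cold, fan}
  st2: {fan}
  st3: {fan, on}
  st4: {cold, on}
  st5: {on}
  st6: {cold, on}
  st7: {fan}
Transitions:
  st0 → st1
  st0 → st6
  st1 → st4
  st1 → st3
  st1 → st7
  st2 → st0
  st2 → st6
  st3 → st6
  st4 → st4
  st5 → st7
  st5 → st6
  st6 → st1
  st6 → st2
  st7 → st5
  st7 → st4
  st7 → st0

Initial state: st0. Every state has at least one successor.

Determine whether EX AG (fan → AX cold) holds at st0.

States satisfying AG (fan → AX cold): {st4}.
States satisfying EX AG (fan → AX cold): {st1, st4, st7}.
No suitable path/successor from st0 witnesses the formula.
st0 ∉ Sat(EX AG (fan → AX cold)).

Does not hold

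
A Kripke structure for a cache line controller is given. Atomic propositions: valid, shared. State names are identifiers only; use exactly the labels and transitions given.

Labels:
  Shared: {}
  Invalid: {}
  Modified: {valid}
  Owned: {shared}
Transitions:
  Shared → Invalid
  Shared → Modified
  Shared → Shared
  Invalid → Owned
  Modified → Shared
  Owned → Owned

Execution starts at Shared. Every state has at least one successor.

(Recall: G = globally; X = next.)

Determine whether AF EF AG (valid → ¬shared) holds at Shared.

States satisfying EF AG (valid → ¬shared): {Shared, Invalid, Modified, Owned}.
States satisfying AF EF AG (valid → ¬shared): {Shared, Invalid, Modified, Owned}.
Shared ∈ Sat(AF EF AG (valid → ¬shared)).

Satisfied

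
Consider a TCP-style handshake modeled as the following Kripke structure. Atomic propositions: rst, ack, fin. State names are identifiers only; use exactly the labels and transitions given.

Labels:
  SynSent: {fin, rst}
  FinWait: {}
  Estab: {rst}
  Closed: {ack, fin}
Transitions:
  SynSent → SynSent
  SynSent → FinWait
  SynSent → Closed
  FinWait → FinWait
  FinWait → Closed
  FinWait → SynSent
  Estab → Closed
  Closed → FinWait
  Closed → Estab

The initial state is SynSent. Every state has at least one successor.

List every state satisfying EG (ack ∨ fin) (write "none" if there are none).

States satisfying ack ∨ fin: {SynSent, Closed}.
States satisfying EG (ack ∨ fin): {SynSent}.

{SynSent}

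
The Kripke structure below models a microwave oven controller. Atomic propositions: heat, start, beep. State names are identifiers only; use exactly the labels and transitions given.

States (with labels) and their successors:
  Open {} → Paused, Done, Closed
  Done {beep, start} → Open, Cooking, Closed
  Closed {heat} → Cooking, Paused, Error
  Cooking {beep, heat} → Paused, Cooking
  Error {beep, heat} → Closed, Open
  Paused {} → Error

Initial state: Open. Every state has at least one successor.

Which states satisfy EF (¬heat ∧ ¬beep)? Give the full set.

States satisfying ¬heat ∧ ¬beep: {Open, Paused}.
States satisfying EF (¬heat ∧ ¬beep): {Open, Done, Closed, Cooking, Error, Paused}.

{Open, Done, Closed, Cooking, Error, Paused}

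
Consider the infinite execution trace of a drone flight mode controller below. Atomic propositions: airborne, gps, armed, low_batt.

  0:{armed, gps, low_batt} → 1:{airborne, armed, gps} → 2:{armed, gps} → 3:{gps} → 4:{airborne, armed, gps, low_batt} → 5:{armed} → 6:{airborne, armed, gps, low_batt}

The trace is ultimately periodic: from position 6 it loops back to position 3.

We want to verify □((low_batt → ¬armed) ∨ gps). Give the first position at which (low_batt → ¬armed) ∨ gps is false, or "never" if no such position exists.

never

(low_batt → ¬armed) ∨ gps holds at every position 0..6, and those are all the positions the trace ever visits, so the invariant □((low_batt → ¬armed) ∨ gps) is never violated.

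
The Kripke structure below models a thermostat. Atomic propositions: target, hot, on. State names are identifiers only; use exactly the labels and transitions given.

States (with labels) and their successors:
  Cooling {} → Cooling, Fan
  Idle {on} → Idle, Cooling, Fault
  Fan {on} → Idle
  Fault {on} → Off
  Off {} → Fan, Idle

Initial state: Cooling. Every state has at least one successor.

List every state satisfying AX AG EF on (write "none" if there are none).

{Cooling, Idle, Fan, Fault, Off}

States satisfying AG EF on: {Cooling, Idle, Fan, Fault, Off}.
States satisfying AX AG EF on: {Cooling, Idle, Fan, Fault, Off}.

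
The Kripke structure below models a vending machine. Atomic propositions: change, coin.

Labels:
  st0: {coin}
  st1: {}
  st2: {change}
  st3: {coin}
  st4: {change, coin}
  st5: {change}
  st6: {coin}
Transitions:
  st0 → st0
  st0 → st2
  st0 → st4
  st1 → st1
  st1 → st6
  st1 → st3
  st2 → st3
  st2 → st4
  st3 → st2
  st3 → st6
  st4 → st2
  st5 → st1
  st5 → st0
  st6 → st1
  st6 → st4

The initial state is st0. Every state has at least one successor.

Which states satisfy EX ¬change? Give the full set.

States satisfying ¬change: {st0, st1, st3, st6}.
States satisfying EX ¬change: {st0, st1, st2, st3, st5, st6}.

{st0, st1, st2, st3, st5, st6}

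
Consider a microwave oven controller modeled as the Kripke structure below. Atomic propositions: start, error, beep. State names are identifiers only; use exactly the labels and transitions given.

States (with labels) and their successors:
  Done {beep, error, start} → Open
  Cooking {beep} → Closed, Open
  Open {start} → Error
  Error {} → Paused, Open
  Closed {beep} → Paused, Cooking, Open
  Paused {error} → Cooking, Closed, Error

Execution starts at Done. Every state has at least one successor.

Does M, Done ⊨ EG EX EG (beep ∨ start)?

Violated

States satisfying EX EG (beep ∨ start): {Cooking, Closed, Paused}.
States satisfying EG EX EG (beep ∨ start): {Cooking, Closed, Paused}.
No suitable path/successor from Done witnesses the formula.
Done ∉ Sat(EG EX EG (beep ∨ start)).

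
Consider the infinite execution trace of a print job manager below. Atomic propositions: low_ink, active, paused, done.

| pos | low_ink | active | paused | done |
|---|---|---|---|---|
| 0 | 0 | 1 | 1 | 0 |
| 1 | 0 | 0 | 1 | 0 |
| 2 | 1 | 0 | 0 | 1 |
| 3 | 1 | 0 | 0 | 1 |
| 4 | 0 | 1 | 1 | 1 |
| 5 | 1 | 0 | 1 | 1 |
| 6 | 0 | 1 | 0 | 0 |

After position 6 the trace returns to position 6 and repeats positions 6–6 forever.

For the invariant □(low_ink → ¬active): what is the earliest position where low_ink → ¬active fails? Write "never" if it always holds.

never

low_ink → ¬active holds at every position 0..6, and those are all the positions the trace ever visits, so the invariant □(low_ink → ¬active) is never violated.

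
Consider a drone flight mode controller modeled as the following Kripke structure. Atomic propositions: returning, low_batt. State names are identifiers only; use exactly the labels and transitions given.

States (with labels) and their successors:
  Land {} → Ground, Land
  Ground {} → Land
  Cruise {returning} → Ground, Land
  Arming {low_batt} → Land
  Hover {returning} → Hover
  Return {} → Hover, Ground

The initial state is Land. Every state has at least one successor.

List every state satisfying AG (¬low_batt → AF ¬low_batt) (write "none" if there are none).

{Land, Ground, Cruise, Arming, Hover, Return}

States satisfying ¬low_batt → AF ¬low_batt: {Land, Ground, Cruise, Arming, Hover, Return}.
States satisfying AG (¬low_batt → AF ¬low_batt): {Land, Ground, Cruise, Arming, Hover, Return}.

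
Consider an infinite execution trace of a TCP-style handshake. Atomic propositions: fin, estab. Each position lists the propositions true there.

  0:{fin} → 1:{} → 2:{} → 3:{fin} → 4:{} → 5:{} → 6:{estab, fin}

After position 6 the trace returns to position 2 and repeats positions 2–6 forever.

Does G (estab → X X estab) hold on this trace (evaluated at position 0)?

estab → X X estab must hold at every position from 0 onward. It fails at position 6, so G (estab → X X estab) is false.
Positions where estab holds: 6.
Check X X estab at each: 6→fails.

Does not hold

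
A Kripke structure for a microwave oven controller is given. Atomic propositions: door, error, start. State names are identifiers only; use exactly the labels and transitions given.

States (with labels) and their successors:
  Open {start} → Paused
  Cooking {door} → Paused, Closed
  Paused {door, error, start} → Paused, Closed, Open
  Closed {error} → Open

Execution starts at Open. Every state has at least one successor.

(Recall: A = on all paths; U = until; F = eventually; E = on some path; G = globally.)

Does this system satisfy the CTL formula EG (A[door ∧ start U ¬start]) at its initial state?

States satisfying A[door ∧ start U ¬start]: {Cooking, Closed}.
States satisfying EG (A[door ∧ start U ¬start]): ∅.
No suitable path/successor from Open witnesses the formula.
Open ∉ Sat(EG (A[door ∧ start U ¬start])).

No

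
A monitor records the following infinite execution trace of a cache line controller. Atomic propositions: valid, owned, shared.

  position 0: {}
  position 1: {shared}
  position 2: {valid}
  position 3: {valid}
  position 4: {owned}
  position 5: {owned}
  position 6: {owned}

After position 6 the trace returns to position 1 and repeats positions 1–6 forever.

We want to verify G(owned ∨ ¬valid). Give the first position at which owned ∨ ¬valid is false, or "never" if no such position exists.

Check owned ∨ ¬valid at each position in order: 0 ✓, 1 ✓.
At position 2 the labels are {valid}, so owned ∨ ¬valid is false there. This is the first violation.

2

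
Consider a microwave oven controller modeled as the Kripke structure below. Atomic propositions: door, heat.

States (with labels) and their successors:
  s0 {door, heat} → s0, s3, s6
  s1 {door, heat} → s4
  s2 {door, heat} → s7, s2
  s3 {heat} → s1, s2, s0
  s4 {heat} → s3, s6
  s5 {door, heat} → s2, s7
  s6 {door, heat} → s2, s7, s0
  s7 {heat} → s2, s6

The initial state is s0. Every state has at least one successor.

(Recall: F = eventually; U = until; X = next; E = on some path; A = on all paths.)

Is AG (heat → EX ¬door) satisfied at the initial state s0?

Violated

States satisfying heat → EX ¬door: {s0, s1, s2, s4, s5, s6}.
States satisfying AG (heat → EX ¬door): ∅.
s3 is reachable from s0 and violates heat → EX ¬door, so AG fails at s0.
s0 ∉ Sat(AG (heat → EX ¬door)).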